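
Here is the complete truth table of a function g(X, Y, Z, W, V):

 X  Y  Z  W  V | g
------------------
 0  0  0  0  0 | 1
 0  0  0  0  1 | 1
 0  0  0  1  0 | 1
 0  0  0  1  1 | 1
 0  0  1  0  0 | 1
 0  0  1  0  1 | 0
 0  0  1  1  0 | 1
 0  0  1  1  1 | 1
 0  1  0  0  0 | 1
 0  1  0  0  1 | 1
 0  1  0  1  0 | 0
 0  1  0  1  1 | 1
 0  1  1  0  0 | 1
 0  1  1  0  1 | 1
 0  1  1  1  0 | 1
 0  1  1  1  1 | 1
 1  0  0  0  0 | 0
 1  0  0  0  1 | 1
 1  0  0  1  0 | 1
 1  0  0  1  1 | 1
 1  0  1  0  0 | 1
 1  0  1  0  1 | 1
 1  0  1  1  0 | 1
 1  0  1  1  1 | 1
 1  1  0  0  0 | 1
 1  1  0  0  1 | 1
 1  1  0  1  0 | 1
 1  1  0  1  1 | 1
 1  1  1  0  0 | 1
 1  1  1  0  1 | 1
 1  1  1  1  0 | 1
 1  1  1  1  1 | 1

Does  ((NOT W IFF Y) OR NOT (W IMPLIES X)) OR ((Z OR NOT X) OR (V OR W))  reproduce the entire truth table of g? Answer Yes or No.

Test each input against both g and the formula:
  X=0, Y=0, Z=0, W=0, V=0: formula gives 1, g = 1 ✓
  X=0, Y=0, Z=0, W=0, V=1: formula gives 1, g = 1 ✓
  X=0, Y=0, Z=0, W=1, V=0: formula gives 1, g = 1 ✓
  X=0, Y=0, Z=0, W=1, V=1: formula gives 1, g = 1 ✓
  …
  X=0, Y=0, Z=1, W=0, V=1: formula gives 1, but g = 0 ✗
A single disagreement suffices: at (0,0,1,0,1) they differ, so the formula does not compute g.

No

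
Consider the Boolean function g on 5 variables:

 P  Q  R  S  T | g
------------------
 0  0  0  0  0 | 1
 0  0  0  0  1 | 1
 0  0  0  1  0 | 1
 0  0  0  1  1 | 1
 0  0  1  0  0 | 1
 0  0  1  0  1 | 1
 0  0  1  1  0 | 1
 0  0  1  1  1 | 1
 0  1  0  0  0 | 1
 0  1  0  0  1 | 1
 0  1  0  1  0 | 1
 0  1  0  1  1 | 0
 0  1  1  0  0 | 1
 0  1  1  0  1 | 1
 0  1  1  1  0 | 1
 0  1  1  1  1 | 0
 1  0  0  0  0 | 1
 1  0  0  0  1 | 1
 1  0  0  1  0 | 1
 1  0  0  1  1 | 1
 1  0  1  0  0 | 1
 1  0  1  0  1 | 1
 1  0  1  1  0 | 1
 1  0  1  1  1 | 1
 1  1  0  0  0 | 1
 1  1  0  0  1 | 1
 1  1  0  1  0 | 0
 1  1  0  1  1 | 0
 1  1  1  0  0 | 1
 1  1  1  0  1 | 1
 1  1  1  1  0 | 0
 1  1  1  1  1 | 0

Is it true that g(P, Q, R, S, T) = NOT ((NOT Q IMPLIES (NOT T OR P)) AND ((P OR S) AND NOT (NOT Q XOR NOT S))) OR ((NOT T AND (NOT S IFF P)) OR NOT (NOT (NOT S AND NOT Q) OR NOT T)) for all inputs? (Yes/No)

Check the formula against g row by row:
  P=0, Q=0, R=0, S=0, T=0: formula gives 1, g = 1 ✓
  P=0, Q=0, R=0, S=0, T=1: formula gives 1, g = 1 ✓
  P=0, Q=0, R=0, S=1, T=0: formula gives 1, g = 1 ✓
  P=0, Q=0, R=0, S=1, T=1: formula gives 1, g = 1 ✓
  …and likewise for the remaining 28 rows.
All 32 rows match — the expression computes g exactly.

Yes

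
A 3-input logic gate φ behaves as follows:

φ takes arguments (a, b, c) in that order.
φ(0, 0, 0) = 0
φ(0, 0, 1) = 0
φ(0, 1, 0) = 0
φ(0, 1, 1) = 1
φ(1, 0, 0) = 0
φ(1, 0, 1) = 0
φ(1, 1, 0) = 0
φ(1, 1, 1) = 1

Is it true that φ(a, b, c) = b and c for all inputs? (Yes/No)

Evaluate b and c on each row and compare to φ:
  a=0, b=0, c=0: formula gives 0, φ = 0 ✓
  a=0, b=0, c=1: formula gives 0, φ = 0 ✓
  a=0, b=1, c=0: formula gives 0, φ = 0 ✓
  a=0, b=1, c=1: formula gives 1, φ = 1 ✓
  a=1, b=0, c=0: formula gives 0, φ = 0 ✓
  … (the remaining 3 rows also agree.)
Every row agrees, so the formula is equivalent.

Yes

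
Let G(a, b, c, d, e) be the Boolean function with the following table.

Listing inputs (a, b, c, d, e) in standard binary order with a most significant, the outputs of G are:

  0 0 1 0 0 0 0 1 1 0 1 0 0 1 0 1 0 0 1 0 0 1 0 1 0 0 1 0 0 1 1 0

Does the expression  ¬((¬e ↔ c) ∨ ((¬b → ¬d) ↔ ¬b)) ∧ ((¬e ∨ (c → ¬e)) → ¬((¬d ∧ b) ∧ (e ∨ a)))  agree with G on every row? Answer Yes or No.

No

Check the formula against G row by row:
  a=0, b=0, c=0, d=0, e=0: formula gives 0, G = 0 ✓
  a=0, b=0, c=0, d=0, e=1: formula gives 0, G = 0 ✓
  a=0, b=0, c=0, d=1, e=0: formula gives 1, G = 1 ✓
  a=0, b=0, c=0, d=1, e=1: formula gives 0, G = 0 ✓
  …
  a=1, b=0, c=1, d=0, e=1: formula gives 0, but G = 1 ✗
Row (1,0,1,0,1) is a counterexample, so the formula is not equivalent to G.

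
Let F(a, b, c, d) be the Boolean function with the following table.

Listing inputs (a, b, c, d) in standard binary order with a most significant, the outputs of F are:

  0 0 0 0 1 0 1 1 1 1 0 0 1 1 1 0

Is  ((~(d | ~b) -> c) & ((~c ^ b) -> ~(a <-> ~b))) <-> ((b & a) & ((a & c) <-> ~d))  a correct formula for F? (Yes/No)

Yes

Check the formula against F row by row:
  a=0, b=0, c=0, d=0: formula gives 0, F = 0 ✓
  a=0, b=0, c=0, d=1: formula gives 0, F = 0 ✓
  a=0, b=0, c=1, d=0: formula gives 0, F = 0 ✓
  a=0, b=0, c=1, d=1: formula gives 0, F = 0 ✓
  …and likewise for the remaining 12 rows.
No disagreement on any input; they are logically equivalent.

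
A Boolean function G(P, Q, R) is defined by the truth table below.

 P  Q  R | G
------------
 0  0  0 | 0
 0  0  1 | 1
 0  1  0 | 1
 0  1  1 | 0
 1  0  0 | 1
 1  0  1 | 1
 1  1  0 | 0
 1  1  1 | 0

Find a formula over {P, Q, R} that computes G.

Collect the rows where G=1 — (0,0,1), (0,1,0), (1,0,0), (1,0,1) — and write one minterm per row: ¬P·¬Q·R, ¬P·Q·¬R, P·¬Q·¬R, P·¬Q·R. Their union (logical OR) reproduces the table exactly.

G(P, Q, R) = ((((~P & ~Q) & R) | ((~P & Q) & ~R)) | ((P & ~Q) & ~R)) | ((P & ~Q) & R)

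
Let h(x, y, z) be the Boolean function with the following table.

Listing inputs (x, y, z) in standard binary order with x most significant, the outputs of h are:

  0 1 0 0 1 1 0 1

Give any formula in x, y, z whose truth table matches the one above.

h(x, y, z) = ((((~x & ~y) & z) | ((x & ~y) & ~z)) | ((x & ~y) & z)) | ((x & y) & z)

h=1 on 4 inputs: (0,0,1), (1,0,0), (1,0,1), (1,1,1). Reading each as a conjunction of literals (¬x·¬y·z, x·¬y·¬z, x·¬y·z, x·y·z) and taking the OR gives the canonical DNF.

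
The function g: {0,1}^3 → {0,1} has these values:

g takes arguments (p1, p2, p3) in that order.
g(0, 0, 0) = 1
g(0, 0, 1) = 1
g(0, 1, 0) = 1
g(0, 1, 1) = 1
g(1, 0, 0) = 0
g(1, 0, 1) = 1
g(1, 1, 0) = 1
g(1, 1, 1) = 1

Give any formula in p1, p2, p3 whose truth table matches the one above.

g(p1, p2, p3) = ((p1 · p2') · p3')'

g is 0 on exactly one input, (1,0,0), whose minterm is p1·¬p2·¬p3. So g is the negation of that single conjunction.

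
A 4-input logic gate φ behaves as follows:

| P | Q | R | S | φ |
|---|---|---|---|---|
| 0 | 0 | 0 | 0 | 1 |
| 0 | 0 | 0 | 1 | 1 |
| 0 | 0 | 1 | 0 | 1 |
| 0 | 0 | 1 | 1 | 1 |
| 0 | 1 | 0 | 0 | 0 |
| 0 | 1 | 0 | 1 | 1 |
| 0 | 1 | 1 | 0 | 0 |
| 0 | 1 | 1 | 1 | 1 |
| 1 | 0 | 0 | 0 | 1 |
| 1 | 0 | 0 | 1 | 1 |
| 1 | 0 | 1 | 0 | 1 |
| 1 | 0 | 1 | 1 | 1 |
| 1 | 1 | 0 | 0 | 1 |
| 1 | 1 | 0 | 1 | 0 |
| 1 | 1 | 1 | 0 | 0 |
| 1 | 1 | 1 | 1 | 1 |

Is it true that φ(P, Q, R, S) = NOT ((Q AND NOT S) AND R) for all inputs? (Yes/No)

No

Test each input against both φ and the formula:
  P=0, Q=0, R=0, S=0: formula gives 1, φ = 1 ✓
  P=0, Q=0, R=0, S=1: formula gives 1, φ = 1 ✓
  P=0, Q=0, R=1, S=0: formula gives 1, φ = 1 ✓
  P=0, Q=0, R=1, S=1: formula gives 1, φ = 1 ✓
  P=0, Q=1, R=0, S=0: formula gives 1, but φ = 0 ✗
Since they disagree at (0,1,0,0), the expression is not a correct formula for φ.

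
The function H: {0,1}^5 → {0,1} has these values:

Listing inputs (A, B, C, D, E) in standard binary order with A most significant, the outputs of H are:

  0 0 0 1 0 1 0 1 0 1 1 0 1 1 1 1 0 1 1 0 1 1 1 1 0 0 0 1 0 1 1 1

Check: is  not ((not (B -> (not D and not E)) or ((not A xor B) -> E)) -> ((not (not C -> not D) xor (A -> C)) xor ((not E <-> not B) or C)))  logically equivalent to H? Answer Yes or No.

Evaluate not ((not (B -> (not D and not E)) or ((not A xor B) -> E)) -> ((not (not C -> not D) xor (A -> C)) xor ((not E <-> not B) or C))) on each row and compare to H:
  A=0, B=0, C=0, D=0, E=0: formula gives 0, H = 0 ✓
  A=0, B=0, C=0, D=0, E=1: formula gives 0, H = 0 ✓
  A=0, B=0, C=0, D=1, E=0: formula gives 0, H = 0 ✓
  A=0, B=0, C=0, D=1, E=1: formula gives 1, H = 1 ✓
  …and likewise for the remaining 28 rows.
Every row agrees, so the formula is equivalent.

Yes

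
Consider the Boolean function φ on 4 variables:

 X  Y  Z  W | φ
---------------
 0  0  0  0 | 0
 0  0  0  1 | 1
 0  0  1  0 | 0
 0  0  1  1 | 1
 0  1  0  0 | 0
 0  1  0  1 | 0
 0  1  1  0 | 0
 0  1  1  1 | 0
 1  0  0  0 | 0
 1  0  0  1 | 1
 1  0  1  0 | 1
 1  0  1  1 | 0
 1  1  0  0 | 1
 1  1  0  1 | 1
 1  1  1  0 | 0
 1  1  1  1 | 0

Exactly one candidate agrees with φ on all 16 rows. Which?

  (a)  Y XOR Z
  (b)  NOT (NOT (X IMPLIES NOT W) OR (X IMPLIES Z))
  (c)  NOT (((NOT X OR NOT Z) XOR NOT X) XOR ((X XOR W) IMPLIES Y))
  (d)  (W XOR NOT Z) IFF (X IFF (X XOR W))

c

(a) fails at (0,0,0,1): the formula yields 0, φ is 1.
(b) fails at (0,0,0,1): the formula yields 0, φ is 1.
(d) fails at (0,0,0,0): the formula yields 1, φ is 0.
(c) is the remaining candidate, and it agrees with φ on all 16 inputs.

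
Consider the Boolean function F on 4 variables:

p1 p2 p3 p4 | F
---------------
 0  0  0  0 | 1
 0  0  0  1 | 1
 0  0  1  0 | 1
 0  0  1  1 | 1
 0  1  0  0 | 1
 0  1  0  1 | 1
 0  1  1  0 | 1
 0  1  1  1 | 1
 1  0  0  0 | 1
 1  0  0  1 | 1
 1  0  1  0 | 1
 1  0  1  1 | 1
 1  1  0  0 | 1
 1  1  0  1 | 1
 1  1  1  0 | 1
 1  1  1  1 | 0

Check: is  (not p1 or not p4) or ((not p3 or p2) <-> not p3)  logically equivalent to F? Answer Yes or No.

Yes

Test each input against both F and the formula:
  p1=0, p2=0, p3=0, p4=0: formula gives 1, F = 1 ✓
  p1=0, p2=0, p3=0, p4=1: formula gives 1, F = 1 ✓
  p1=0, p2=0, p3=1, p4=0: formula gives 1, F = 1 ✓
  p1=0, p2=0, p3=1, p4=1: formula gives 1, F = 1 ✓
  …and likewise for the remaining 12 rows.
Every row agrees, so the formula is equivalent.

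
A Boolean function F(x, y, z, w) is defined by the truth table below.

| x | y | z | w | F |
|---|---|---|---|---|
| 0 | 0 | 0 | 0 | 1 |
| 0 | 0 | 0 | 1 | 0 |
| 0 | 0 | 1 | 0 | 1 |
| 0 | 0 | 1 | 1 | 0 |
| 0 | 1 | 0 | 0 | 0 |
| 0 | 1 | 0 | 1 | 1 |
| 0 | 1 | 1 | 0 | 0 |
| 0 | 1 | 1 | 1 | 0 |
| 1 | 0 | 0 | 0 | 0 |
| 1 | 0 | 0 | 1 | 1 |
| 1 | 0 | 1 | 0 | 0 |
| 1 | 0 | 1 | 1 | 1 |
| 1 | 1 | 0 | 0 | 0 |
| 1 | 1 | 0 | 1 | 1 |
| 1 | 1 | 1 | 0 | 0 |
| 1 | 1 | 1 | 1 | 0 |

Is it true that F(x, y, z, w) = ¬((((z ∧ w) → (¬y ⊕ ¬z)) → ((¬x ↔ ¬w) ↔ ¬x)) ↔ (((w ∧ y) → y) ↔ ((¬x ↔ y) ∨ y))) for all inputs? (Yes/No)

Test each input against both F and the formula:
  x=0, y=0, z=0, w=0: formula gives 1, F = 1 ✓
  x=0, y=0, z=0, w=1: formula gives 0, F = 0 ✓
  x=0, y=0, z=1, w=0: formula gives 1, F = 1 ✓
  x=0, y=0, z=1, w=1: formula gives 0, F = 0 ✓
  … (the remaining 12 rows also agree.)
All 16 rows match — the expression computes F exactly.

Yes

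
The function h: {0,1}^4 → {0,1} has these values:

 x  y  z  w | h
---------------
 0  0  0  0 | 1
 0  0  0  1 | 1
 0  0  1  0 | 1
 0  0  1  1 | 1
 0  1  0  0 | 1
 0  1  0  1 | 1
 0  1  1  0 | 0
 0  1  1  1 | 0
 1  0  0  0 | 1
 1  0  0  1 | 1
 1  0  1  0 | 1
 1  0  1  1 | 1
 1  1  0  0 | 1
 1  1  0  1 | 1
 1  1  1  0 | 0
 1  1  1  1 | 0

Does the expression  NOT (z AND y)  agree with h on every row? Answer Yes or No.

Check the formula against h row by row:
  x=0, y=0, z=0, w=0: formula gives 1, h = 1 ✓
  x=0, y=0, z=0, w=1: formula gives 1, h = 1 ✓
  x=0, y=0, z=1, w=0: formula gives 1, h = 1 ✓
  x=0, y=0, z=1, w=1: formula gives 1, h = 1 ✓
  … (the remaining 12 rows also agree.)
Every row agrees, so the formula is equivalent.

Yes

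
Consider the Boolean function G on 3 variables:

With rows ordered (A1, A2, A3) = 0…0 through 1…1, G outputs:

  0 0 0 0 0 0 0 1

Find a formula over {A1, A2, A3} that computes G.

The output is 1 only when every input is 1 — the AND of all inputs.

G(A1, A2, A3) = (A1 AND A2) AND A3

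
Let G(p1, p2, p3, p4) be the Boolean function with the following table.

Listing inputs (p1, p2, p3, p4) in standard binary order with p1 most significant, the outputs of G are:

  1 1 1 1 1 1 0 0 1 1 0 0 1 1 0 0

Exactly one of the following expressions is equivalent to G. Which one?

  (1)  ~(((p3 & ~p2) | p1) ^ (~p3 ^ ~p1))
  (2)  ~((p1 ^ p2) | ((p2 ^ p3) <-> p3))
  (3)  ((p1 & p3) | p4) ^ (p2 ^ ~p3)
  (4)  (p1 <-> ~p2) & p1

(2): at (0,0,0,0) it gives 0, but G = 1 — eliminated.
(3): at (0,0,0,1) it gives 0, but G = 1 — eliminated.
(4): at (0,0,0,0) it gives 0, but G = 1 — eliminated.
That leaves (1). Evaluating it on every row reproduces the table of G exactly.

1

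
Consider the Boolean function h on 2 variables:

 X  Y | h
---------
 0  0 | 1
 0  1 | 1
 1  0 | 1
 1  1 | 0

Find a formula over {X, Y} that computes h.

h(X, Y) = ¬(X ∧ Y)

h is 0 on exactly one input, (1,1), whose minterm is X·Y. So h is the negation of that single conjunction.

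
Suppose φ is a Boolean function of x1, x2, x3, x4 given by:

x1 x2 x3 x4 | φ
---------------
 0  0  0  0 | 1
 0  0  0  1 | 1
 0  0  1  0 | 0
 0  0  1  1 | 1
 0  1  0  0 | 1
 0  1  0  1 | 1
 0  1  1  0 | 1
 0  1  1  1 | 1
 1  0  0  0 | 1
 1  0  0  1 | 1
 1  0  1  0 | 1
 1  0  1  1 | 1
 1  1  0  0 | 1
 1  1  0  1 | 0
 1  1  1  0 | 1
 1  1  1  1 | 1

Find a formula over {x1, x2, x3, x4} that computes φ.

φ(x1, x2, x3, x4) = NOT ((((NOT x1 AND NOT x2) AND x3) AND NOT x4) OR (((x1 AND x2) AND NOT x3) AND x4))

The 0-rows are (0,0,1,0), (1,1,0,1). Take each as a conjunction (¬x1·¬x2·x3·¬x4, x1·x2·¬x3·x4), form their disjunction, and complement — that gives a formula that is 1 everywhere φ is.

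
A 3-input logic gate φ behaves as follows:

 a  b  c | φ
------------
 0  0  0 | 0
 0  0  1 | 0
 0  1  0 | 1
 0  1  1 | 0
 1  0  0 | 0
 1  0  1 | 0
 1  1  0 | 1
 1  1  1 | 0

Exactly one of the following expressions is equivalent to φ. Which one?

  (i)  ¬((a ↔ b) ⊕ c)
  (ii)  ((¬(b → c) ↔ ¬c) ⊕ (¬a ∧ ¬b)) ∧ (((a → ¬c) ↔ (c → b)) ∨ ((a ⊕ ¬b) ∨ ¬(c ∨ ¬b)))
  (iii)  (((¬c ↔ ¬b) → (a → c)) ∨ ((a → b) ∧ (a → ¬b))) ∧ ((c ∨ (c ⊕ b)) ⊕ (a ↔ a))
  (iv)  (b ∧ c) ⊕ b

iv

(i) fails at (0,0,1): the formula yields 1, φ is 0.
(ii) fails at (0,0,0): the formula yields 1, φ is 0.
(iii) fails at (0,0,0): the formula yields 1, φ is 0.
Only (iv) survives; checking it on all 8 rows confirms it matches φ.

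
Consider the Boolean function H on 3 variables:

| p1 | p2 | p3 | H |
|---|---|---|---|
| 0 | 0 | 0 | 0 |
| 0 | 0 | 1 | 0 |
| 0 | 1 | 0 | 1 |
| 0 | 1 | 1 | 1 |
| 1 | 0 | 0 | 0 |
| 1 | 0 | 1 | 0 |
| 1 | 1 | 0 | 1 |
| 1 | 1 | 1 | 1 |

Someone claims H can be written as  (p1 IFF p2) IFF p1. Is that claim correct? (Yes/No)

Yes

Check the formula against H row by row:
  p1=0, p2=0, p3=0: formula gives 0, H = 0 ✓
  p1=0, p2=0, p3=1: formula gives 0, H = 0 ✓
  p1=0, p2=1, p3=0: formula gives 1, H = 1 ✓
  p1=0, p2=1, p3=1: formula gives 1, H = 1 ✓
  p1=1, p2=0, p3=0: formula gives 0, H = 0 ✓
  … (the remaining 3 rows also agree.)
No disagreement on any input; they are logically equivalent.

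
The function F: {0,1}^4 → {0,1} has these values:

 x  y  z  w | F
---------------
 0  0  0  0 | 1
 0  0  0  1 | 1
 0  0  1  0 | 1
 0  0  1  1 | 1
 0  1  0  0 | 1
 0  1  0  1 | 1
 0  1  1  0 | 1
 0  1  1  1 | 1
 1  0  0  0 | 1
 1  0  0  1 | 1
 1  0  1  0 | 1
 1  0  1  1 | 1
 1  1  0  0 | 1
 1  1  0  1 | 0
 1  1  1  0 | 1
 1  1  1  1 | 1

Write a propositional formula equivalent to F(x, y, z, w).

F(x, y, z, w) = ~(((x & y) & ~z) & w)

Only row (1,1,0,1) gives 0. So F is 1 everywhere except there — the complement of the minterm x·y·¬z·w.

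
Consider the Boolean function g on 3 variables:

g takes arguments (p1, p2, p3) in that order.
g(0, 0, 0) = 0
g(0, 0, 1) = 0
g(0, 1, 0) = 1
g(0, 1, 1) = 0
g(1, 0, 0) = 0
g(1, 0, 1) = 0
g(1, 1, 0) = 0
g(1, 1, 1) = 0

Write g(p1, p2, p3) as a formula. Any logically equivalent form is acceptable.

g is 1 on exactly one input, (0,1,0), whose minterm is ¬p1·p2·¬p3. So g is just that conjunction.

g(p1, p2, p3) = (p1' · p2) · p3'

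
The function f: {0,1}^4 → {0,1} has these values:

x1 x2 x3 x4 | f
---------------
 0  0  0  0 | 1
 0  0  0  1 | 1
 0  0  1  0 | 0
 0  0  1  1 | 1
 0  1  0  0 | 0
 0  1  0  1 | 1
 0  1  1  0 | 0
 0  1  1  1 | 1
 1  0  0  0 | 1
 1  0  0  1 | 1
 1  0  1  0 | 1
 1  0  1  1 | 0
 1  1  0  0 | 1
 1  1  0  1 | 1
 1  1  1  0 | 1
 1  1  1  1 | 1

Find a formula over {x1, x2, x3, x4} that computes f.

f is 0 on only 4 rows — (0,0,1,0), (0,1,0,0), (0,1,1,0), (1,0,1,1). Writing each as a minterm (¬x1·¬x2·x3·¬x4, ¬x1·x2·¬x3·¬x4, ¬x1·x2·x3·¬x4, x1·¬x2·x3·x4) and OR-ing them characterizes exactly where f=0, so f is the negation of that disjunction.

f(x1, x2, x3, x4) = NOT ((((((NOT x1 AND NOT x2) AND x3) AND NOT x4) OR (((NOT x1 AND x2) AND NOT x3) AND NOT x4)) OR (((NOT x1 AND x2) AND x3) AND NOT x4)) OR (((x1 AND NOT x2) AND x3) AND x4))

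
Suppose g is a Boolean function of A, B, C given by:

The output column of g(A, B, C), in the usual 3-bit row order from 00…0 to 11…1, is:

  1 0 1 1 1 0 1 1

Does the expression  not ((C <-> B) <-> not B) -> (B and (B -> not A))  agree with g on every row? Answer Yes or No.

No

Evaluate not ((C <-> B) <-> not B) -> (B and (B -> not A)) on each row and compare to g:
  A=0, B=0, C=0: formula gives 1, g = 1 ✓
  A=0, B=0, C=1: formula gives 0, g = 0 ✓
  A=0, B=1, C=0: formula gives 1, g = 1 ✓
  A=0, B=1, C=1: formula gives 1, g = 1 ✓
  A=1, B=0, C=0: formula gives 1, g = 1 ✓
  …
  A=1, B=1, C=1: formula gives 0, but g = 1 ✗
Since they disagree at (1,1,1), the expression is not a correct formula for g.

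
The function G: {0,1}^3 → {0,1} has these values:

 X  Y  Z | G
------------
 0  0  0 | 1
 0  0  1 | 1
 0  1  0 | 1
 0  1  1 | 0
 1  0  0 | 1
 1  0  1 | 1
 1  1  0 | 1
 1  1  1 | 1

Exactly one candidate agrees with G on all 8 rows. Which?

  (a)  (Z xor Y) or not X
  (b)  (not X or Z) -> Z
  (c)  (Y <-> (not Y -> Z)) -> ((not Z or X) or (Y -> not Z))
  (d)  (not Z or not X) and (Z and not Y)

c

(a) fails at (0,1,1): the formula yields 1, G is 0.
(b) fails at (0,0,0): the formula yields 0, G is 1.
(d) fails at (0,0,0): the formula yields 0, G is 1.
(c) is the remaining candidate, and it agrees with G on all 8 inputs.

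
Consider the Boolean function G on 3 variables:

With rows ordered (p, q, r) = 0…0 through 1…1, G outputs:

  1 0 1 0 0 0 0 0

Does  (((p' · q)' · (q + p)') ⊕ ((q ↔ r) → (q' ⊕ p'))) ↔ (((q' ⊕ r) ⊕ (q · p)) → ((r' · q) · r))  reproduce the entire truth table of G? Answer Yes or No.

Evaluate (((p' · q)' · (q + p)') ⊕ ((q ↔ r) → (q' ⊕ p'))) ↔ (((q' ⊕ r) ⊕ (q · p)) → ((r' · q) · r)) on each row and compare to G:
  p=0, q=0, r=0: formula gives 0, but G = 1 ✗
Row (0,0,0) is a counterexample, so the formula is not equivalent to G.

No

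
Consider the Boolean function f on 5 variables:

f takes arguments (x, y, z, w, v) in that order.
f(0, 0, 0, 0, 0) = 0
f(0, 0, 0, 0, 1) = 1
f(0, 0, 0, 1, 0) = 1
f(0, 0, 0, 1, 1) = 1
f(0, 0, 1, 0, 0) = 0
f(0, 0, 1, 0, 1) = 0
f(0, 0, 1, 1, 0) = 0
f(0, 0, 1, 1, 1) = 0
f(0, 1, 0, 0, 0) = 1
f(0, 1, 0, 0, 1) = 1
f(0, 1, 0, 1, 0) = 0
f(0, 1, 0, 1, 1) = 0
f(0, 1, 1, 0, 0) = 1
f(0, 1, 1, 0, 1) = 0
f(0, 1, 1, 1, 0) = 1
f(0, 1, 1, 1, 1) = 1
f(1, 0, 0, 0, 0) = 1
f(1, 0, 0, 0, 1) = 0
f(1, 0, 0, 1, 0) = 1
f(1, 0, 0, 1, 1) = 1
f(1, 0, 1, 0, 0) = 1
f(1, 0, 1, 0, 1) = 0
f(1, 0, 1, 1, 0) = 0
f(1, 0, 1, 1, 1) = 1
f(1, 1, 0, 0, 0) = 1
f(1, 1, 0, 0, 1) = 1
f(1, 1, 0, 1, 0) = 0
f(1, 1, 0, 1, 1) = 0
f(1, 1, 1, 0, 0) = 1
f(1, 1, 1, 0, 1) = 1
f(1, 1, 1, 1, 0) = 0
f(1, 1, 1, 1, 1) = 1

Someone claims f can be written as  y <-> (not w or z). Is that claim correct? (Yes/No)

Check the formula against f row by row:
  x=0, y=0, z=0, w=0, v=0: formula gives 0, f = 0 ✓
  x=0, y=0, z=0, w=0, v=1: formula gives 0, but f = 1 ✗
Row (0,0,0,0,1) is a counterexample, so the formula is not equivalent to f.

No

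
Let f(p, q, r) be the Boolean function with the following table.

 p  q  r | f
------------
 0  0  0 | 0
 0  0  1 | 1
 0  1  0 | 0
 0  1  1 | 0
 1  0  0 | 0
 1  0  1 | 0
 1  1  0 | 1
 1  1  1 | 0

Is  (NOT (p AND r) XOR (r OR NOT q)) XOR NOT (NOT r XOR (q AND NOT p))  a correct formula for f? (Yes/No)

Check the formula against f row by row:
  p=0, q=0, r=0: formula gives 0, f = 0 ✓
  p=0, q=0, r=1: formula gives 1, f = 1 ✓
  p=0, q=1, r=0: formula gives 0, f = 0 ✓
  p=0, q=1, r=1: formula gives 0, f = 0 ✓
  p=1, q=0, r=0: formula gives 0, f = 0 ✓
  … (the remaining 3 rows also agree.)
Every row agrees, so the formula is equivalent.

Yes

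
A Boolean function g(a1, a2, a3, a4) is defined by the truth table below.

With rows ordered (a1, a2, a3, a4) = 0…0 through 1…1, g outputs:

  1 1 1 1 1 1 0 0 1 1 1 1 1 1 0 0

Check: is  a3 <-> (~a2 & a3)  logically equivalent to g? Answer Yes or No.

Yes

Test each input against both g and the formula:
  a1=0, a2=0, a3=0, a4=0: formula gives 1, g = 1 ✓
  a1=0, a2=0, a3=0, a4=1: formula gives 1, g = 1 ✓
  a1=0, a2=0, a3=1, a4=0: formula gives 1, g = 1 ✓
  a1=0, a2=0, a3=1, a4=1: formula gives 1, g = 1 ✓
  … (the remaining 12 rows also agree.)
Every row agrees, so the formula is equivalent.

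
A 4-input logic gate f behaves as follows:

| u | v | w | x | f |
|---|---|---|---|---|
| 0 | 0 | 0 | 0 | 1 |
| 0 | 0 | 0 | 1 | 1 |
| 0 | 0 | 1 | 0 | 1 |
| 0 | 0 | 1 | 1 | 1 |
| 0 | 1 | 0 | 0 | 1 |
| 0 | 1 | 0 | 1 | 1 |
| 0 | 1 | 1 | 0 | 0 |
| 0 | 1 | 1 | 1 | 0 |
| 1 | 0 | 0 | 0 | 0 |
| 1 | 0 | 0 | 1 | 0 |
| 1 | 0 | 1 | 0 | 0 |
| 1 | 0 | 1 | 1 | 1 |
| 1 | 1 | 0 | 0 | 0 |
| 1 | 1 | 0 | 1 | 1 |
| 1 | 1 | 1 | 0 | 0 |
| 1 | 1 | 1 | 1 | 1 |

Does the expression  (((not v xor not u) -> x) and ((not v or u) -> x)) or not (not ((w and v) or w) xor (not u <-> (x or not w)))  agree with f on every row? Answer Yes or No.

Test each input against both f and the formula:
  u=0, v=0, w=0, x=0: formula gives 1, f = 1 ✓
  u=0, v=0, w=0, x=1: formula gives 1, f = 1 ✓
  u=0, v=0, w=1, x=0: formula gives 1, f = 1 ✓
  u=0, v=0, w=1, x=1: formula gives 1, f = 1 ✓
  …
  u=0, v=1, w=1, x=0: formula gives 1, but f = 0 ✗
Row (0,1,1,0) is a counterexample, so the formula is not equivalent to f.

No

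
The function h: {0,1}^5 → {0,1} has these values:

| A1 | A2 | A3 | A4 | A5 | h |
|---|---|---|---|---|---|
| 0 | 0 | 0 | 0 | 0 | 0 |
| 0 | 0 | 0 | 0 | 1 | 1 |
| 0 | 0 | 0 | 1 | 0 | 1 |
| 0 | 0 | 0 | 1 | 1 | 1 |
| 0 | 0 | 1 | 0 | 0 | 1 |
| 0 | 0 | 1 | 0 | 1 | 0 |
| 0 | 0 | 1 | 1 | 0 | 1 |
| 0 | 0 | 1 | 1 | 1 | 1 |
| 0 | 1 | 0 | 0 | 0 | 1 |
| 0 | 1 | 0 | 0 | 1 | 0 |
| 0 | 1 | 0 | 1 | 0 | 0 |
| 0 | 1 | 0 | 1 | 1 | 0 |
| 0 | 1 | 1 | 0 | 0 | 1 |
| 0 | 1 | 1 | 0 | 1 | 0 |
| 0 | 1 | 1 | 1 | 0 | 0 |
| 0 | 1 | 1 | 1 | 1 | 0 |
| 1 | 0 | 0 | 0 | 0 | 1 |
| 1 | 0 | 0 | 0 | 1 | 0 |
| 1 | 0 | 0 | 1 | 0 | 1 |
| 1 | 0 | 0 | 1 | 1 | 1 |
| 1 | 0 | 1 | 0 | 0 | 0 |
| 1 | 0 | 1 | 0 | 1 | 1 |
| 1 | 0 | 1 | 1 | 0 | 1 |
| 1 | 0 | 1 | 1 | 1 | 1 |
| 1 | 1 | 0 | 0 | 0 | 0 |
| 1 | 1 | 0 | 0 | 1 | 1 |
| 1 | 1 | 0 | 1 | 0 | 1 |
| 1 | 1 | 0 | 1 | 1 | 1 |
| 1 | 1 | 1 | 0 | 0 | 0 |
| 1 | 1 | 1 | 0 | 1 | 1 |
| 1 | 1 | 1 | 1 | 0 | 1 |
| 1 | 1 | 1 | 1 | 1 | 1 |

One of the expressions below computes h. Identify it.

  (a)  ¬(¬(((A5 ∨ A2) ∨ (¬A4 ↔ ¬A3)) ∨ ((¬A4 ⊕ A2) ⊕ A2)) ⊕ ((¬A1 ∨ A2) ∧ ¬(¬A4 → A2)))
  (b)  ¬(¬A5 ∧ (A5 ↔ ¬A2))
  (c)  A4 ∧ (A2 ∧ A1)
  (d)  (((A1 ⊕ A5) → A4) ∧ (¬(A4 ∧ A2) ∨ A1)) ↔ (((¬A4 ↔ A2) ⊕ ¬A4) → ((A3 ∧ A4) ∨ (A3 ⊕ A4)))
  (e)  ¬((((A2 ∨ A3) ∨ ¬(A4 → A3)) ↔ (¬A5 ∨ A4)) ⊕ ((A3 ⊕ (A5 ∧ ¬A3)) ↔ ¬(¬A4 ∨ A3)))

(a): at (0,0,0,0,1) it gives 0, but h = 1 — eliminated.
(b): at (0,0,0,0,0) it gives 1, but h = 0 — eliminated.
(c): at (0,0,0,0,1) it gives 0, but h = 1 — eliminated.
(e): at (0,0,0,0,1) it gives 0, but h = 1 — eliminated.
Only (d) survives; checking it on all 32 rows confirms it matches h.

d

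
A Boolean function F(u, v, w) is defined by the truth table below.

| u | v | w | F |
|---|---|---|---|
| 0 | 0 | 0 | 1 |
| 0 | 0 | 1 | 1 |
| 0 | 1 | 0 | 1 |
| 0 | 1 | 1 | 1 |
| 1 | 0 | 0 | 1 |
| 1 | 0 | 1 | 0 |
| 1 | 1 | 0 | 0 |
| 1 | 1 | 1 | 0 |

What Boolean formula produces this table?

F is 0 on only 3 rows — (1,0,1), (1,1,0), (1,1,1). Writing each as a minterm (u·¬v·w, u·v·¬w, u·v·w) and OR-ing them characterizes exactly where F=0, so F is the negation of that disjunction.

F(u, v, w) = ((((u · v') · w) + ((u · v) · w')) + ((u · v) · w))'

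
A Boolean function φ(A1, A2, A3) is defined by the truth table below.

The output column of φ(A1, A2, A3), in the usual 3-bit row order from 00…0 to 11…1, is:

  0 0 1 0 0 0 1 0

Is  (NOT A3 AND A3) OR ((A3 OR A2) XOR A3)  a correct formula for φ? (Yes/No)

Yes

Test each input against both φ and the formula:
  A1=0, A2=0, A3=0: formula gives 0, φ = 0 ✓
  A1=0, A2=0, A3=1: formula gives 0, φ = 0 ✓
  A1=0, A2=1, A3=0: formula gives 1, φ = 1 ✓
  A1=0, A2=1, A3=1: formula gives 0, φ = 0 ✓
  A1=1, A2=0, A3=0: formula gives 0, φ = 0 ✓
  …and likewise for the remaining 3 rows.
No disagreement on any input; they are logically equivalent.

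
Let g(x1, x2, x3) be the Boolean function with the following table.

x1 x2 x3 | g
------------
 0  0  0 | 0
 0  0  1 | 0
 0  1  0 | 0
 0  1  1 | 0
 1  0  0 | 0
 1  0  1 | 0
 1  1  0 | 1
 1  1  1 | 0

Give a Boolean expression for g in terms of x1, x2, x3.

g is 1 on exactly one input, (1,1,0), whose minterm is x1·x2·¬x3. So g is just that conjunction.

g(x1, x2, x3) = (x1 and x2) and not x3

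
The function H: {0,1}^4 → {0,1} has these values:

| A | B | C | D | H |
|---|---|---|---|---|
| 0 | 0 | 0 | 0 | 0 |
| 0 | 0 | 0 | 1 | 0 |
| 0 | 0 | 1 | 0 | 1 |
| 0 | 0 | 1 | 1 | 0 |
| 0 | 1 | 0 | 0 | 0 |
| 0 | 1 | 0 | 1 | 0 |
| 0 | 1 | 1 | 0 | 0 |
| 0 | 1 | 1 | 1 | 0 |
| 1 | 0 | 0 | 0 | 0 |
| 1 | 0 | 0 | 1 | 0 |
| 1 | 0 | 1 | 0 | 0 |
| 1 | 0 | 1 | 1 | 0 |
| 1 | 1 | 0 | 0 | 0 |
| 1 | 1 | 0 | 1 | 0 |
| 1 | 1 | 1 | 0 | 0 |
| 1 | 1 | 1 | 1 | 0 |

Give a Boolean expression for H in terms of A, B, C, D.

H is 1 on exactly one input, (0,0,1,0), whose minterm is ¬A·¬B·C·¬D. So H is just that conjunction.

H(A, B, C, D) = ((¬A ∧ ¬B) ∧ C) ∧ ¬D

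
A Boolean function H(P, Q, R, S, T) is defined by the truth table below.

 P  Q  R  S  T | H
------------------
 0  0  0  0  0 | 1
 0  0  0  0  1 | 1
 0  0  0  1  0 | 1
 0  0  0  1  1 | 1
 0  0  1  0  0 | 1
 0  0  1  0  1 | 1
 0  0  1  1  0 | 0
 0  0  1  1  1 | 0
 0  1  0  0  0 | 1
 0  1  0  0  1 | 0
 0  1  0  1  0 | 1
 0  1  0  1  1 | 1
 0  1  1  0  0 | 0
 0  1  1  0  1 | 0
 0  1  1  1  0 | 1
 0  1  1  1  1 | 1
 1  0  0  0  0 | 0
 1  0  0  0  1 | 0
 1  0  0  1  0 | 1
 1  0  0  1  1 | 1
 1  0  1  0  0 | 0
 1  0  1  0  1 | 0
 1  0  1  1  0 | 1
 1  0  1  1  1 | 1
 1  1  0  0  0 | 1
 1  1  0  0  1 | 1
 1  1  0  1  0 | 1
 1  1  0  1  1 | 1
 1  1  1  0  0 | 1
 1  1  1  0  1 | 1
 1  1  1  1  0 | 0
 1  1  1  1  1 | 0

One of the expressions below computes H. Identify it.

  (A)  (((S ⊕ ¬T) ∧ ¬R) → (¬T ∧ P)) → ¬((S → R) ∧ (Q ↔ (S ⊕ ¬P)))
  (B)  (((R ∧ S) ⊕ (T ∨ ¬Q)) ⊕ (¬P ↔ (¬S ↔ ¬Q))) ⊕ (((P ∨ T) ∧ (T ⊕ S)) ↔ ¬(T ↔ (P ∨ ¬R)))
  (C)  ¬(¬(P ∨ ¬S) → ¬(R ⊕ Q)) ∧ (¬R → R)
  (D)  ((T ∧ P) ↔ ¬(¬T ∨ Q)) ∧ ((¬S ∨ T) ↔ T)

(B) disagrees with H on (0,0,0,0,0) (formula → 0, table → 1); rule it out.
(C) disagrees with H on (0,0,0,0,0) (formula → 0, table → 1); rule it out.
(D) disagrees with H on (0,0,0,0,0) (formula → 0, table → 1); rule it out.
Only (A) survives; checking it on all 32 rows confirms it matches H.

A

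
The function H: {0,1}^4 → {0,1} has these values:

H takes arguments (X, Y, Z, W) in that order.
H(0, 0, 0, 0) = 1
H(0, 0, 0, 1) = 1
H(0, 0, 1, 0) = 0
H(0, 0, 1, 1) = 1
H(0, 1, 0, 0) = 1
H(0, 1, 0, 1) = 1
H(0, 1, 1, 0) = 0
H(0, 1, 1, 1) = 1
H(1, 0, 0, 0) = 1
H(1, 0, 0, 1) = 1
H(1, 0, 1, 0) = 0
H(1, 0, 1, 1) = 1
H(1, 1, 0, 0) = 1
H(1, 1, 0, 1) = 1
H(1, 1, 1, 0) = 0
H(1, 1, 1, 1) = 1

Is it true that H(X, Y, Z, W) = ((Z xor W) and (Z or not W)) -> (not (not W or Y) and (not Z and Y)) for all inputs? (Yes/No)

Yes

Evaluate ((Z xor W) and (Z or not W)) -> (not (not W or Y) and (not Z and Y)) on each row and compare to H:
  X=0, Y=0, Z=0, W=0: formula gives 1, H = 1 ✓
  X=0, Y=0, Z=0, W=1: formula gives 1, H = 1 ✓
  X=0, Y=0, Z=1, W=0: formula gives 0, H = 0 ✓
  X=0, Y=0, Z=1, W=1: formula gives 1, H = 1 ✓
  …and likewise for the remaining 12 rows.
All 16 rows match — the expression computes H exactly.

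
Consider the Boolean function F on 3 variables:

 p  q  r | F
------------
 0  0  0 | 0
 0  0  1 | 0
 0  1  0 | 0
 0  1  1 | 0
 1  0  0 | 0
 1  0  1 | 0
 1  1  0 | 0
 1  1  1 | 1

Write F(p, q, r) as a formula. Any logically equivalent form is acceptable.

F(p, q, r) = (p ∧ q) ∧ r

The output is 1 only when every input is 1 — the AND of all inputs.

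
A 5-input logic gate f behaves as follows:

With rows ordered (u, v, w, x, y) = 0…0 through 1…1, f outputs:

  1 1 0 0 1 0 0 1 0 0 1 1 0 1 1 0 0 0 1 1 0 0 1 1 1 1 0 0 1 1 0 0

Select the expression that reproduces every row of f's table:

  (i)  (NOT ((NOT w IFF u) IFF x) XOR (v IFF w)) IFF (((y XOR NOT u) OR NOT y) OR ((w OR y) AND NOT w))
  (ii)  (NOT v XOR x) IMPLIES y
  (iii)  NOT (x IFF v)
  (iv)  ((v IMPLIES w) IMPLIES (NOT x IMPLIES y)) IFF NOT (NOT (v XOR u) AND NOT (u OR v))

i

(ii): at (0,0,0,0,0) it gives 0, but f = 1 — eliminated.
(iii): at (0,0,0,0,0) it gives 0, but f = 1 — eliminated.
(iv): at (0,0,0,0,1) it gives 0, but f = 1 — eliminated.
That leaves (i). Evaluating it on every row reproduces the table of f exactly.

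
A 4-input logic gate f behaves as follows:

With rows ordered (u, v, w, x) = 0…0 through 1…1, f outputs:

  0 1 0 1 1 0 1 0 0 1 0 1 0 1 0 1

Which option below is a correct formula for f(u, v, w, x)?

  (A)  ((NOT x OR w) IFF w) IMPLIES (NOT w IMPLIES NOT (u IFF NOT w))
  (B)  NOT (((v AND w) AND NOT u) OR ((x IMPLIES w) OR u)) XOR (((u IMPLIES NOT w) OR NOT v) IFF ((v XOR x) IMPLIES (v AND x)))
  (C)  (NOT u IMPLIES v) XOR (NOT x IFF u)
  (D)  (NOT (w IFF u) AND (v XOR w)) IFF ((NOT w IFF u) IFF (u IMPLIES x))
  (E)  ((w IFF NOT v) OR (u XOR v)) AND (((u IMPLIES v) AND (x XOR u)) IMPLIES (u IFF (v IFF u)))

C

(A): at (0,0,0,0) it gives 1, but f = 0 — eliminated.
(B): at (0,0,0,0) it gives 1, but f = 0 — eliminated.
(D): at (0,0,0,0) it gives 1, but f = 0 — eliminated.
(E): at (0,0,0,1) it gives 0, but f = 1 — eliminated.
Only (C) survives; checking it on all 16 rows confirms it matches f.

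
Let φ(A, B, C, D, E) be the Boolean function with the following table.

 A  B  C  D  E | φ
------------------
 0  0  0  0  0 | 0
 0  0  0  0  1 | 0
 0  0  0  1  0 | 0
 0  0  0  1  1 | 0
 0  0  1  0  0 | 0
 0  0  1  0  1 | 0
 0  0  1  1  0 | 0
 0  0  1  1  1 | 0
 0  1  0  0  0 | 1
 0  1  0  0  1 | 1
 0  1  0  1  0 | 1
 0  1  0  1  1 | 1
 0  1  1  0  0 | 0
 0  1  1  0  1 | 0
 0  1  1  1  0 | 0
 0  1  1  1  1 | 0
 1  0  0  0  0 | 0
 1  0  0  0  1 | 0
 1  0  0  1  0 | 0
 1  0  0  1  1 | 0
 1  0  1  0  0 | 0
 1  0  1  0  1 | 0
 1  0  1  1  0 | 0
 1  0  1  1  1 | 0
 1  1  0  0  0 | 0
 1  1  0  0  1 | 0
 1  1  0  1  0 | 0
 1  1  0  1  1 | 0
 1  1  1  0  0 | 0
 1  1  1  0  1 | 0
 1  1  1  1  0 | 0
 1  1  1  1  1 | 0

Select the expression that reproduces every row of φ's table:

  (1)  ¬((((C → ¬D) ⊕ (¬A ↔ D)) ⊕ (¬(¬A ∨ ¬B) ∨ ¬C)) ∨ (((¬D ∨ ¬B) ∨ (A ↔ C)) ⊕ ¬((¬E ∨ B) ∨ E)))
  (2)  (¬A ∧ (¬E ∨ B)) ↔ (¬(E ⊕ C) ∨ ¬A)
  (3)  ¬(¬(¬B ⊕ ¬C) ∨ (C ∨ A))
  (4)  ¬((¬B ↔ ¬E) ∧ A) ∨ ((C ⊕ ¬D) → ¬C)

3

(1) fails at (0,1,0,0,0): the formula yields 0, φ is 1.
(2) fails at (0,0,0,0,0): the formula yields 1, φ is 0.
(4) fails at (0,0,0,0,0): the formula yields 1, φ is 0.
That leaves (3). Evaluating it on every row reproduces the table of φ exactly.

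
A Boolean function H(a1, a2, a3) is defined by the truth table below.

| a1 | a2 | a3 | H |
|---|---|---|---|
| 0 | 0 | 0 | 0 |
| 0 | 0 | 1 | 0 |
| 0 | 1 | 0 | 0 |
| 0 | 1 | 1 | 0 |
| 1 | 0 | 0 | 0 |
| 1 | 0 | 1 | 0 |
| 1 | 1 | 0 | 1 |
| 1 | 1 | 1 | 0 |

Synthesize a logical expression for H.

H(a1, a2, a3) = (a1 ∧ a2) ∧ ¬a3

H is 1 on exactly one input, (1,1,0), whose minterm is a1·a2·¬a3. So H is just that conjunction.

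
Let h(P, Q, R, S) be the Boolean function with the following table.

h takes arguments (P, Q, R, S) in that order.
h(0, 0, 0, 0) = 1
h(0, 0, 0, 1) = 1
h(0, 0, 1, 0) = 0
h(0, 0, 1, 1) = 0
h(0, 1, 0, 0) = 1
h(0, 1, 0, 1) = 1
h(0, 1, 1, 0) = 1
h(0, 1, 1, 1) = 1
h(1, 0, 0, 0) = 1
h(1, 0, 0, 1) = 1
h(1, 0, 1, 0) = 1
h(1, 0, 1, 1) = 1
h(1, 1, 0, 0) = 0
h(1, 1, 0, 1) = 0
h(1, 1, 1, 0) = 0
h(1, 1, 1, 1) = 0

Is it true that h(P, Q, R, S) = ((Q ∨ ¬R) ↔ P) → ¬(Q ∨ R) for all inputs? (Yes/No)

Evaluate ((Q ∨ ¬R) ↔ P) → ¬(Q ∨ R) on each row and compare to h:
  P=0, Q=0, R=0, S=0: formula gives 1, h = 1 ✓
  P=0, Q=0, R=0, S=1: formula gives 1, h = 1 ✓
  P=0, Q=0, R=1, S=0: formula gives 0, h = 0 ✓
  P=0, Q=0, R=1, S=1: formula gives 0, h = 0 ✓
  … (the remaining 12 rows also agree.)
All 16 rows match — the expression computes h exactly.

Yes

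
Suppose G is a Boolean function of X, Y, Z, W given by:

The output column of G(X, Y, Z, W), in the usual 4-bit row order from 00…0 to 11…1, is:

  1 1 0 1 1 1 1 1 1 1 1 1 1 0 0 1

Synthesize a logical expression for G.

There are just 3 zero rows: (0,0,1,0), (1,1,0,1), (1,1,1,0). Their minterms are ¬X·¬Y·Z·¬W, X·Y·¬Z·W, X·Y·Z·¬W; the OR of those covers precisely the 0-outputs, and negating it yields G.

G(X, Y, Z, W) = NOT (((((NOT X AND NOT Y) AND Z) AND NOT W) OR (((X AND Y) AND NOT Z) AND W)) OR (((X AND Y) AND Z) AND NOT W))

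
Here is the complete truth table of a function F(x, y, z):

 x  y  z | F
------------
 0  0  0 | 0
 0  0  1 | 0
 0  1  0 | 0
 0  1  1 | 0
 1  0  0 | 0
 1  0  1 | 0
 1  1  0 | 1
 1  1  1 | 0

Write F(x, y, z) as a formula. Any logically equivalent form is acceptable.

F(x, y, z) = (x AND y) AND NOT z

Only row (1,1,0) gives 1. That row's minterm x·y·¬z is F directly.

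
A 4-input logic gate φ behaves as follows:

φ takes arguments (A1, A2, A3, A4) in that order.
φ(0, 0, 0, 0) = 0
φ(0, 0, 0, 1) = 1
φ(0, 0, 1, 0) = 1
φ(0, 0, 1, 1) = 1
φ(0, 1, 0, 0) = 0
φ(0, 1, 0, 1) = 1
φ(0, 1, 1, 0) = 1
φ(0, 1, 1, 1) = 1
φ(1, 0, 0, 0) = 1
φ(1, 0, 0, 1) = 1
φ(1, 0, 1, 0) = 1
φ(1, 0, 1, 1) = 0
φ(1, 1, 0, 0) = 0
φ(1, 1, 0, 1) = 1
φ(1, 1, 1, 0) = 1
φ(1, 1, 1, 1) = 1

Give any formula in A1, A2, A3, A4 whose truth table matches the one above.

φ(A1, A2, A3, A4) = not ((((((not A1 and not A2) and not A3) and not A4) or (((not A1 and A2) and not A3) and not A4)) or (((A1 and not A2) and A3) and A4)) or (((A1 and A2) and not A3) and not A4))

There are just 4 zero rows: (0,0,0,0), (0,1,0,0), (1,0,1,1), (1,1,0,0). Their minterms are ¬A1·¬A2·¬A3·¬A4, ¬A1·A2·¬A3·¬A4, A1·¬A2·A3·A4, A1·A2·¬A3·¬A4; the OR of those covers precisely the 0-outputs, and negating it yields φ.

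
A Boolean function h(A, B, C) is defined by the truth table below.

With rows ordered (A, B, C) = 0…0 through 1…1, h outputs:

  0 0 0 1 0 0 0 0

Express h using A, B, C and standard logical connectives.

h(A, B, C) = (~A & B) & C

h is 1 on exactly one input, (0,1,1), whose minterm is ¬A·B·C. So h is just that conjunction.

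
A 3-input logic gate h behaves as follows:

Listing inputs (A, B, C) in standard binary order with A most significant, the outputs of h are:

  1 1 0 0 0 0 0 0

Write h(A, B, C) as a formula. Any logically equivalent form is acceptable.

h(A, B, C) = ((not A and not B) and not C) or ((not A and not B) and C)

h=1 on 2 inputs: (0,0,0), (0,0,1). Reading each as a conjunction of literals (¬A·¬B·¬C, ¬A·¬B·C) and taking the OR gives the canonical DNF.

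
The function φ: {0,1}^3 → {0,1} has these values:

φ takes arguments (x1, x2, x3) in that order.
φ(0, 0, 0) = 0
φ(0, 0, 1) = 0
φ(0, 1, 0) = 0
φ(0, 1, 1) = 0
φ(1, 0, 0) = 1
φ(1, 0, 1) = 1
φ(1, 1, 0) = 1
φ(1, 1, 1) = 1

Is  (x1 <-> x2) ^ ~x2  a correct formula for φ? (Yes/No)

Evaluate (x1 <-> x2) ^ ~x2 on each row and compare to φ:
  x1=0, x2=0, x3=0: formula gives 0, φ = 0 ✓
  x1=0, x2=0, x3=1: formula gives 0, φ = 0 ✓
  x1=0, x2=1, x3=0: formula gives 0, φ = 0 ✓
  x1=0, x2=1, x3=1: formula gives 0, φ = 0 ✓
  x1=1, x2=0, x3=0: formula gives 1, φ = 1 ✓
  … (the remaining 3 rows also agree.)
All 8 rows match — the expression computes φ exactly.

Yes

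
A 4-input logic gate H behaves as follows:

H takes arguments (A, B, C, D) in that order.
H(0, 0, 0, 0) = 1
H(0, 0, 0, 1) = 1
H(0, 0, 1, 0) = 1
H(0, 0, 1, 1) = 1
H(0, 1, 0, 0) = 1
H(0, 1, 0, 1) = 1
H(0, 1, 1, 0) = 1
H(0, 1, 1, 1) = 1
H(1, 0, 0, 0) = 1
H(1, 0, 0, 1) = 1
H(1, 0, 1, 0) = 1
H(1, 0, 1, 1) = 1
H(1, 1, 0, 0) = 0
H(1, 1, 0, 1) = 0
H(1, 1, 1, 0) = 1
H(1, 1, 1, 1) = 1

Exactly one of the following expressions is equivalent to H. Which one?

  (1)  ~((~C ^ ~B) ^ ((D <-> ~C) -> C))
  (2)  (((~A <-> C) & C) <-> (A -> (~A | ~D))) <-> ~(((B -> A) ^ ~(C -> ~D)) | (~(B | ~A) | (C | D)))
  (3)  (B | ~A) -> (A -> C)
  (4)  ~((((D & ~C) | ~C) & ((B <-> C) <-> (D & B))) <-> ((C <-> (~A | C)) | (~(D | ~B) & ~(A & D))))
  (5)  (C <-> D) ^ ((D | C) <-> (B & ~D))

3

(1) disagrees with H on (0,0,0,0) (formula → 0, table → 1); rule it out.
(2) disagrees with H on (0,0,1,0) (formula → 0, table → 1); rule it out.
(4) disagrees with H on (0,0,0,0) (formula → 0, table → 1); rule it out.
(5) disagrees with H on (0,0,0,0) (formula → 0, table → 1); rule it out.
That leaves (3). Evaluating it on every row reproduces the table of H exactly.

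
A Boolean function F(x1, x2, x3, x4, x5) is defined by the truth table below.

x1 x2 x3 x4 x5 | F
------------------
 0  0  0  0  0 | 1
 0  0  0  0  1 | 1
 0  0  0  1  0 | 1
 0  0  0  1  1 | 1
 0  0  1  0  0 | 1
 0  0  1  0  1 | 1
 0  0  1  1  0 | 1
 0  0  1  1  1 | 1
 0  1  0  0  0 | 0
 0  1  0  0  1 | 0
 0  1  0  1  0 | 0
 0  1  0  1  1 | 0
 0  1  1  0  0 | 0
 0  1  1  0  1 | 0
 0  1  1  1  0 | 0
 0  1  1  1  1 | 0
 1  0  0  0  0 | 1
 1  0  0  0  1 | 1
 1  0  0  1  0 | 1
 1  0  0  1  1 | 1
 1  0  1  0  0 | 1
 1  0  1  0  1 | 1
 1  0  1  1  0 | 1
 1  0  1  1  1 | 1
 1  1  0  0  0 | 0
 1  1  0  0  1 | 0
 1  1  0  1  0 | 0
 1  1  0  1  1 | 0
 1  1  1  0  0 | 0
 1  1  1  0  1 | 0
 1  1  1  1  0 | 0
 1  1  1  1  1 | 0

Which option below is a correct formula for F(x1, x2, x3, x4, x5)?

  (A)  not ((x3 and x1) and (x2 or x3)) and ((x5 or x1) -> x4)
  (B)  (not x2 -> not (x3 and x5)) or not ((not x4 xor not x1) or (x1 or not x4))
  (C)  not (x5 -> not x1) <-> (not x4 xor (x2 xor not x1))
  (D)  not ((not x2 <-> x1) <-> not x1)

D

(A) disagrees with F on (0,0,0,0,1) (formula → 0, table → 1); rule it out.
(B) disagrees with F on (0,0,1,0,1) (formula → 0, table → 1); rule it out.
(C) disagrees with F on (0,0,0,1,0) (formula → 0, table → 1); rule it out.
That leaves (D). Evaluating it on every row reproduces the table of F exactly.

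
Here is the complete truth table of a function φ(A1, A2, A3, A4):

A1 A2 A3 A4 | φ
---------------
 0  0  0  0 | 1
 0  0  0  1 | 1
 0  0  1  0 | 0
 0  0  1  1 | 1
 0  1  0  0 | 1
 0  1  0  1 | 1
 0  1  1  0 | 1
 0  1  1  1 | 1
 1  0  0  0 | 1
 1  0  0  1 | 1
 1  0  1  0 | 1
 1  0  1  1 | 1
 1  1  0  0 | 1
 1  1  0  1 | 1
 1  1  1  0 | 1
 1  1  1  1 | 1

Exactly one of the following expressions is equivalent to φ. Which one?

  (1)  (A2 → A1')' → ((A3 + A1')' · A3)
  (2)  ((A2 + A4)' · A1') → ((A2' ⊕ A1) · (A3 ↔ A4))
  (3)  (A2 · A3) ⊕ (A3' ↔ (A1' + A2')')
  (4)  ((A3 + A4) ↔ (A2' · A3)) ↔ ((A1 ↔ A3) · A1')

2

(1): at (0,0,1,0) it gives 1, but φ = 0 — eliminated.
(3): at (0,0,0,0) it gives 0, but φ = 1 — eliminated.
(4): at (0,0,0,1) it gives 0, but φ = 1 — eliminated.
That leaves (2). Evaluating it on every row reproduces the table of φ exactly.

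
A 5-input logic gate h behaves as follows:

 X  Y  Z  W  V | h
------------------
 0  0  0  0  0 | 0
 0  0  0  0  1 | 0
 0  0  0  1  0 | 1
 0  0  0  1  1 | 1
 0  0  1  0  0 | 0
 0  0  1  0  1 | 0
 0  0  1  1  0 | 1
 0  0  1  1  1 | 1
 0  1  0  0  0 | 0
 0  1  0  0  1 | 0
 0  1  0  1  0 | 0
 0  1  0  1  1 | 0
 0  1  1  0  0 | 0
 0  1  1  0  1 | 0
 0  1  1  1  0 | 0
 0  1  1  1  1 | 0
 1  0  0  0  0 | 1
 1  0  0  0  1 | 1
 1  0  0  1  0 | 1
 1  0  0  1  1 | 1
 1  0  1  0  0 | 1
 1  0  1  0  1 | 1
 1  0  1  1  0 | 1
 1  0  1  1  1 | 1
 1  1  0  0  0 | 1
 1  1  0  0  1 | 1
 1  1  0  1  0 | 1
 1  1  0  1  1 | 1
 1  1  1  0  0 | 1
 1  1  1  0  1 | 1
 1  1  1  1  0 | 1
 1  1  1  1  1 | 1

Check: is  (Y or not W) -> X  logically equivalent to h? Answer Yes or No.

Evaluate (Y or not W) -> X on each row and compare to h:
  X=0, Y=0, Z=0, W=0, V=0: formula gives 0, h = 0 ✓
  X=0, Y=0, Z=0, W=0, V=1: formula gives 0, h = 0 ✓
  X=0, Y=0, Z=0, W=1, V=0: formula gives 1, h = 1 ✓
  X=0, Y=0, Z=0, W=1, V=1: formula gives 1, h = 1 ✓
  …and likewise for the remaining 28 rows.
No disagreement on any input; they are logically equivalent.

Yes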